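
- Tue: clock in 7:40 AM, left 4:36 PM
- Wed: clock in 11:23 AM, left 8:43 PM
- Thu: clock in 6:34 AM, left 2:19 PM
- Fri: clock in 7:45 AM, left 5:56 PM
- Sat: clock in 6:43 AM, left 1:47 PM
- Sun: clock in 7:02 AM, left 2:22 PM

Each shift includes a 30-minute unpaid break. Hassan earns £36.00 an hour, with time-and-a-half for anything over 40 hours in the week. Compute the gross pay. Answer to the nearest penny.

Tue: 7:40 AM–4:36 PM = 8 h 56 min; less 30 min break → 8 h 26 min
Wed: 11:23 AM–8:43 PM = 9 h 20 min; less 30 min break → 8 h 50 min
Thu: 6:34 AM–2:19 PM = 7 h 45 min; less 30 min break → 7 h 15 min
Fri: 7:45 AM–5:56 PM = 10 h 11 min; less 30 min break → 9 h 41 min
Sat: 6:43 AM–1:47 PM = 7 h 4 min; less 30 min break → 6 h 34 min
Sun: 7:02 AM–2:22 PM = 7 h 20 min; less 30 min break → 6 h 50 min
Total worked: 47 h 36 min = 2856 min.
Regular 40 h 0 min = 2400 min at £36.00/h; overtime 7 h 36 min = 456 min at £54.00/h.
Pay = (2400 × £36.00 + 456 × £54.00) ÷ 60 = £1850.40.

£1850.40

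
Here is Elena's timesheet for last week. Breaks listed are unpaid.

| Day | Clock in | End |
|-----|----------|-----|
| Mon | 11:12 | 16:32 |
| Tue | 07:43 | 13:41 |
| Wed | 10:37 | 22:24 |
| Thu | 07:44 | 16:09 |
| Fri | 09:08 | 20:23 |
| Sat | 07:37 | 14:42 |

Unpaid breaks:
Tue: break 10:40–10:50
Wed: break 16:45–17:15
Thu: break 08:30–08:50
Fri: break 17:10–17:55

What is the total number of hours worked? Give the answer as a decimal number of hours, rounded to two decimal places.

48.08 hours

Mon: 11:12–16:32 = 5 h 20 min
Tue: 07:43–13:41 = 5 h 58 min; less 10 min break → 5 h 48 min
Wed: 10:37–22:24 = 11 h 47 min; less 30 min break → 11 h 17 min
Thu: 07:44–16:09 = 8 h 25 min; less 20 min break → 8 h 5 min
Fri: 09:08–20:23 = 11 h 15 min; less 45 min break → 10 h 30 min
Sat: 07:37–14:42 = 7 h 5 min
Total: 5 h 20 min + 5 h 48 min + 11 h 17 min + 8 h 5 min + 10 h 30 min + 7 h 5 min = 48 h 5 min.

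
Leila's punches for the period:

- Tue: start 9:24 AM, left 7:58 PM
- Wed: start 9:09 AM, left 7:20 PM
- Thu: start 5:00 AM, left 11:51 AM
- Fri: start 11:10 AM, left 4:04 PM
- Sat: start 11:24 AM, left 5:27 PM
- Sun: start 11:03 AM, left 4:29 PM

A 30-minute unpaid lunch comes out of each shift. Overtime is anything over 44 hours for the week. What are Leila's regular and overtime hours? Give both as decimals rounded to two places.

Tue: 9:24 AM–7:58 PM = 10 h 34 min; less 30 min break → 10 h 4 min
Wed: 9:09 AM–7:20 PM = 10 h 11 min; less 30 min break → 9 h 41 min
Thu: 5:00 AM–11:51 AM = 6 h 51 min; less 30 min break → 6 h 21 min
Fri: 11:10 AM–4:04 PM = 4 h 54 min; less 30 min break → 4 h 24 min
Sat: 11:24 AM–5:27 PM = 6 h 3 min; less 30 min break → 5 h 33 min
Sun: 11:03 AM–4:29 PM = 5 h 26 min; less 30 min break → 4 h 56 min
Total worked: 40 h 59 min = 40.98 h.
Threshold 44 h → overtime 0 h 0 min, regular 40 h 59 min.

Regular 40.98 hours, overtime 0.00 hours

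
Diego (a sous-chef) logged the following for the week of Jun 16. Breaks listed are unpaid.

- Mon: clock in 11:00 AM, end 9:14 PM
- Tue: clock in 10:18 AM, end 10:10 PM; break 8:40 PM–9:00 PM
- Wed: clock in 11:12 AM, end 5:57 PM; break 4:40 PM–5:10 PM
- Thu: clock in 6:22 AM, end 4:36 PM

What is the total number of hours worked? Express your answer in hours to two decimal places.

38.25 hours

Mon: 11:00 AM–9:14 PM = 10 h 14 min
Tue: 10:18 AM–10:10 PM = 11 h 52 min; less 20 min break → 11 h 32 min
Wed: 11:12 AM–5:57 PM = 6 h 45 min; less 30 min break → 6 h 15 min
Thu: 6:22 AM–4:36 PM = 10 h 14 min
Total: 10 h 14 min + 11 h 32 min + 6 h 15 min + 10 h 14 min = 38 h 15 min.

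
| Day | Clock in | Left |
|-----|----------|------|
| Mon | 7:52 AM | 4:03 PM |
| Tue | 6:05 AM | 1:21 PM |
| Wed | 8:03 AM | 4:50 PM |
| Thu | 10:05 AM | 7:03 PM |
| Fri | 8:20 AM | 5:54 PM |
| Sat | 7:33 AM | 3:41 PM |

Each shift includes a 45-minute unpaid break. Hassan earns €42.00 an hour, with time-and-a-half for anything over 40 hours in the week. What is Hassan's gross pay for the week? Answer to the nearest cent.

€2083.20

Mon: 7:52 AM–4:03 PM = 8 h 11 min; less 45 min break → 7 h 26 min
Tue: 6:05 AM–1:21 PM = 7 h 16 min; less 45 min break → 6 h 31 min
Wed: 8:03 AM–4:50 PM = 8 h 47 min; less 45 min break → 8 h 2 min
Thu: 10:05 AM–7:03 PM = 8 h 58 min; less 45 min break → 8 h 13 min
Fri: 8:20 AM–5:54 PM = 9 h 34 min; less 45 min break → 8 h 49 min
Sat: 7:33 AM–3:41 PM = 8 h 8 min; less 45 min break → 7 h 23 min
Total worked: 46 h 24 min = 2784 min.
Regular 40 h 0 min = 2400 min at €42.00/h; overtime 6 h 24 min = 384 min at €63.00/h.
Pay = (2400 × €42.00 + 384 × €63.00) ÷ 60 = €2083.20.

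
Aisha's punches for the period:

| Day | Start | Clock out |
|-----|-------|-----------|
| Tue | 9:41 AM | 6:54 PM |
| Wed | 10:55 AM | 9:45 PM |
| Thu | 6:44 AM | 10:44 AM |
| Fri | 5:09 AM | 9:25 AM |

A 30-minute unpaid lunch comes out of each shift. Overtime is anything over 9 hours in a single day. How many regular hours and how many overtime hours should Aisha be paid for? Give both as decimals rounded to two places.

Regular 24.98 hours, overtime 1.33 hours

Tue: 9:41 AM–6:54 PM = 9 h 13 min; less 30 min break → 8 h 43 min
Wed: 10:55 AM–9:45 PM = 10 h 50 min; less 30 min break → 10 h 20 min
Thu: 6:44 AM–10:44 AM = 4 h 0 min; less 30 min break → 3 h 30 min
Fri: 5:09 AM–9:25 AM = 4 h 16 min; less 30 min break → 3 h 46 min
Tue reg 8 h 43 min / OT 0 h 0 min; Wed reg 9 h 0 min / OT 1 h 20 min; Thu reg 3 h 30 min / OT 0 h 0 min; Fri reg 3 h 46 min / OT 0 h 0 min.
Totals: regular 24 h 59 min, overtime 1 h 20 min.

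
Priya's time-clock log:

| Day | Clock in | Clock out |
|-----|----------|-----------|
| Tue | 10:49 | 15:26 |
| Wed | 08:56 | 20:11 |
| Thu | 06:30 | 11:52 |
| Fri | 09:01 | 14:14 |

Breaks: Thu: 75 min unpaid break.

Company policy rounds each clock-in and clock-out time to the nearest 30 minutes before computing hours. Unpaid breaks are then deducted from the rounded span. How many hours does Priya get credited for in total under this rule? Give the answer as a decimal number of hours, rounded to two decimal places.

Tue: in 10:49→11:00, out 15:26→15:30; 4 h 30 min
Wed: in 08:56→09:00, out 20:11→20:00; 11 h 0 min
Thu: in 06:30→06:30, out 11:52→12:00; 5 h 30 min − 75 min = 4 h 15 min
Fri: in 09:01→09:00, out 14:14→14:00; 5 h 0 min
Total credited: 24 h 45 min.

24.75 hours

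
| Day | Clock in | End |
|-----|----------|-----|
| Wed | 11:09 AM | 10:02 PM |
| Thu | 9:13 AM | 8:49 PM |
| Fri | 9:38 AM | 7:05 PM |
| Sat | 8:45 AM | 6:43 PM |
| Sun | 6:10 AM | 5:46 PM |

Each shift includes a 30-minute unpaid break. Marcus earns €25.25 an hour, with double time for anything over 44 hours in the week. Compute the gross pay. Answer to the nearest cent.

€1464.50

Wed: 11:09 AM–10:02 PM = 10 h 53 min; less 30 min break → 10 h 23 min
Thu: 9:13 AM–8:49 PM = 11 h 36 min; less 30 min break → 11 h 6 min
Fri: 9:38 AM–7:05 PM = 9 h 27 min; less 30 min break → 8 h 57 min
Sat: 8:45 AM–6:43 PM = 9 h 58 min; less 30 min break → 9 h 28 min
Sun: 6:10 AM–5:46 PM = 11 h 36 min; less 30 min break → 11 h 6 min
Total worked: 51 h 0 min = 3060 min.
Regular 44 h 0 min = 2640 min at €25.25/h; overtime 7 h 0 min = 420 min at €50.50/h.
Pay = (2640 × €25.25 + 420 × €50.50) ÷ 60 = €1464.50.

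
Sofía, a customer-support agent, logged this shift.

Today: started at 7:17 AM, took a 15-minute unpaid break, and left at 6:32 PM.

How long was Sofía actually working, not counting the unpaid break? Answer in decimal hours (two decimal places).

11.00 hours

Today: 7:17 AM–6:32 PM = 11 h 15 min; less 15 min break → 11 h 0 min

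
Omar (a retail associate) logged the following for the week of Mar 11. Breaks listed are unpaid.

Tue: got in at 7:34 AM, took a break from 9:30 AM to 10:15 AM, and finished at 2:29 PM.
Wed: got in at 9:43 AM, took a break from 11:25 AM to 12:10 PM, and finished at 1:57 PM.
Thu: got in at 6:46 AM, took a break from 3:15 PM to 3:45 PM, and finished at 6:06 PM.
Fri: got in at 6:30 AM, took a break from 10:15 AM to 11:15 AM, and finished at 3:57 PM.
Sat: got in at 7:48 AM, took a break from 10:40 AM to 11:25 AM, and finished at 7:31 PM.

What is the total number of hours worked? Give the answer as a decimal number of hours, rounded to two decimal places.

Tue: 7:34 AM–2:29 PM = 6 h 55 min; less 45 min break → 6 h 10 min
Wed: 9:43 AM–1:57 PM = 4 h 14 min; less 45 min break → 3 h 29 min
Thu: 6:46 AM–6:06 PM = 11 h 20 min; less 30 min break → 10 h 50 min
Fri: 6:30 AM–3:57 PM = 9 h 27 min; less 60 min break → 8 h 27 min
Sat: 7:48 AM–7:31 PM = 11 h 43 min; less 45 min break → 10 h 58 min
Total: 6 h 10 min + 3 h 29 min + 10 h 50 min + 8 h 27 min + 10 h 58 min = 39 h 54 min.

39.90 hours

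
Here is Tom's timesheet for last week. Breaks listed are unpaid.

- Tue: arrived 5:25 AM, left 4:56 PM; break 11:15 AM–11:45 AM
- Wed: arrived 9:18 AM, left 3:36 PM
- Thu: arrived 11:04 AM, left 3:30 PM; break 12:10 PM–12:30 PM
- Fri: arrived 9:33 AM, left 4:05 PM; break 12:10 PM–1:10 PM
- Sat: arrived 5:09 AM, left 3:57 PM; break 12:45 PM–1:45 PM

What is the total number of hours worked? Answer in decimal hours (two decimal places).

Tue: 5:25 AM–4:56 PM = 11 h 31 min; less 30 min break → 11 h 1 min
Wed: 9:18 AM–3:36 PM = 6 h 18 min
Thu: 11:04 AM–3:30 PM = 4 h 26 min; less 20 min break → 4 h 6 min
Fri: 9:33 AM–4:05 PM = 6 h 32 min; less 60 min break → 5 h 32 min
Sat: 5:09 AM–3:57 PM = 10 h 48 min; less 60 min break → 9 h 48 min
Total: 11 h 1 min + 6 h 18 min + 4 h 6 min + 5 h 32 min + 9 h 48 min = 36 h 45 min.

36.75 hours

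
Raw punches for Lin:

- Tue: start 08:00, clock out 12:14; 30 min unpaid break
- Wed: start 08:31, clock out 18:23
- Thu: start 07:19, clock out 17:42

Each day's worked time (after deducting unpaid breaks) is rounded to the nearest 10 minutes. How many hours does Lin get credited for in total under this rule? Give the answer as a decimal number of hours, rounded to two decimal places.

Tue: 08:00–12:14 = 4 h 14 min − 30 min = 3 h 44 min → rounds to 3 h 40 min
Wed: 08:31–18:23 = 9 h 52 min → rounds to 9 h 50 min
Thu: 07:19–17:42 = 10 h 23 min → rounds to 10 h 20 min
Total credited: 23 h 50 min.

23.83 hours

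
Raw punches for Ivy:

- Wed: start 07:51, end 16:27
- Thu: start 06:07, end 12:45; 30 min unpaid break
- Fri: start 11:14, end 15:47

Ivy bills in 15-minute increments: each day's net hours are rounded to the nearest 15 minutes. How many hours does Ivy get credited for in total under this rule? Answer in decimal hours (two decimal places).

19.25 hours

Wed: 07:51–16:27 = 8 h 36 min → rounds to 8 h 30 min
Thu: 06:07–12:45 = 6 h 38 min − 30 min = 6 h 8 min → rounds to 6 h 15 min
Fri: 11:14–15:47 = 4 h 33 min → rounds to 4 h 30 min
Total credited: 19 h 15 min.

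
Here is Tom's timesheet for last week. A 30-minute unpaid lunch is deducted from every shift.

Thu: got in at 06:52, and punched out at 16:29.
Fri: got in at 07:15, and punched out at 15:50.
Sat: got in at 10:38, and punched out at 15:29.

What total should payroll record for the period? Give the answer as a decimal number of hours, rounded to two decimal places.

Thu: 06:52–16:29 = 9 h 37 min; less 30 min break → 9 h 7 min
Fri: 07:15–15:50 = 8 h 35 min; less 30 min break → 8 h 5 min
Sat: 10:38–15:29 = 4 h 51 min; less 30 min break → 4 h 21 min
Total: 9 h 7 min + 8 h 5 min + 4 h 21 min = 21 h 33 min.

21.55 hours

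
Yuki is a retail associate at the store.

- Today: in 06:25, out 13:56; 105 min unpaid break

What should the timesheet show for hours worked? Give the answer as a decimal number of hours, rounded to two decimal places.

5.77 hours

Today: 06:25–13:56 = 7 h 31 min; less 105 min break → 5 h 46 min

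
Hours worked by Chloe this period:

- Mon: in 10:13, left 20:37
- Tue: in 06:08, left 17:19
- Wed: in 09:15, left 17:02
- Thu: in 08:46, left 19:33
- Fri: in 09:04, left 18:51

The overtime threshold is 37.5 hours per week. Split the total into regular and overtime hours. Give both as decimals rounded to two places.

Mon: 10:13–20:37 = 10 h 24 min
Tue: 06:08–17:19 = 11 h 11 min
Wed: 09:15–17:02 = 7 h 47 min
Thu: 08:46–19:33 = 10 h 47 min
Fri: 09:04–18:51 = 9 h 47 min
Total worked: 49 h 56 min = 49.93 h.
Threshold 37.5 h → overtime 12 h 26 min, regular 37 h 30 min.

Regular 37.50 hours, overtime 12.43 hours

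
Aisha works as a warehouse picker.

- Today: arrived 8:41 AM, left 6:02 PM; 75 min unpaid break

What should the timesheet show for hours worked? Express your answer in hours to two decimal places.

Today: 8:41 AM–6:02 PM = 9 h 21 min; less 75 min break → 8 h 6 min

8.10 hours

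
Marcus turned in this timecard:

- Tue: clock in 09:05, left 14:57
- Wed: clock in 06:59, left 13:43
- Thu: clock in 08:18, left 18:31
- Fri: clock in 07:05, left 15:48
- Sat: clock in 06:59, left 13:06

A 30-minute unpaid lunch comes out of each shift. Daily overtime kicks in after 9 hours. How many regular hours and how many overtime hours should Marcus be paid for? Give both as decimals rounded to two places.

Tue: 09:05–14:57 = 5 h 52 min; less 30 min break → 5 h 22 min
Wed: 06:59–13:43 = 6 h 44 min; less 30 min break → 6 h 14 min
Thu: 08:18–18:31 = 10 h 13 min; less 30 min break → 9 h 43 min
Fri: 07:05–15:48 = 8 h 43 min; less 30 min break → 8 h 13 min
Sat: 06:59–13:06 = 6 h 7 min; less 30 min break → 5 h 37 min
Tue reg 5 h 22 min / OT 0 h 0 min; Wed reg 6 h 14 min / OT 0 h 0 min; Thu reg 9 h 0 min / OT 0 h 43 min; Fri reg 8 h 13 min / OT 0 h 0 min; Sat reg 5 h 37 min / OT 0 h 0 min.
Totals: regular 34 h 26 min, overtime 0 h 43 min.

Regular 34.43 hours, overtime 0.72 hours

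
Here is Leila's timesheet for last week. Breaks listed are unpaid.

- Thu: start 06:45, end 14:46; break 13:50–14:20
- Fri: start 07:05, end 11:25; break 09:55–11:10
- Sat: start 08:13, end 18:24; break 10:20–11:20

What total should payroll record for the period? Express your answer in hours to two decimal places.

Thu: 06:45–14:46 = 8 h 1 min; less 30 min break → 7 h 31 min
Fri: 07:05–11:25 = 4 h 20 min; less 75 min break → 3 h 5 min
Sat: 08:13–18:24 = 10 h 11 min; less 60 min break → 9 h 11 min
Total: 7 h 31 min + 3 h 5 min + 9 h 11 min = 19 h 47 min.

19.78 hours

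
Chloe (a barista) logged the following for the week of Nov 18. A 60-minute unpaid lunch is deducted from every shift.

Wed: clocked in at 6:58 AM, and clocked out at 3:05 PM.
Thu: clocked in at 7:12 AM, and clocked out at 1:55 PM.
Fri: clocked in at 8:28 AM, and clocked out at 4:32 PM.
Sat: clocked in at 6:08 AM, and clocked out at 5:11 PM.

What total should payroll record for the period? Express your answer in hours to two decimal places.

29.95 hours

Wed: 6:58 AM–3:05 PM = 8 h 7 min; less 60 min break → 7 h 7 min
Thu: 7:12 AM–1:55 PM = 6 h 43 min; less 60 min break → 5 h 43 min
Fri: 8:28 AM–4:32 PM = 8 h 4 min; less 60 min break → 7 h 4 min
Sat: 6:08 AM–5:11 PM = 11 h 3 min; less 60 min break → 10 h 3 min
Total: 7 h 7 min + 5 h 43 min + 7 h 4 min + 10 h 3 min = 29 h 57 min.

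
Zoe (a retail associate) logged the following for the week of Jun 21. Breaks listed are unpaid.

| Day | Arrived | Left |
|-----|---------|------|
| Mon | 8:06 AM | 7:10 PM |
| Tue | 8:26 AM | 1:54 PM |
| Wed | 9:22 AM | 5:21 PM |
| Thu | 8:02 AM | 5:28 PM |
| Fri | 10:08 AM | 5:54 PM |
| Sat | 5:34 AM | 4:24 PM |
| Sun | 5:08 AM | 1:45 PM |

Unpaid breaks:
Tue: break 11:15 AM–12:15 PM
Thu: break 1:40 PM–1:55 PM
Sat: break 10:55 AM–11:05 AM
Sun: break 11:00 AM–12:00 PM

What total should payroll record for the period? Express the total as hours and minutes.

58 h 45 min

Mon: 8:06 AM–7:10 PM = 11 h 4 min
Tue: 8:26 AM–1:54 PM = 5 h 28 min; less 60 min break → 4 h 28 min
Wed: 9:22 AM–5:21 PM = 7 h 59 min
Thu: 8:02 AM–5:28 PM = 9 h 26 min; less 15 min break → 9 h 11 min
Fri: 10:08 AM–5:54 PM = 7 h 46 min
Sat: 5:34 AM–4:24 PM = 10 h 50 min; less 10 min break → 10 h 40 min
Sun: 5:08 AM–1:45 PM = 8 h 37 min; less 60 min break → 7 h 37 min
Total: 11 h 4 min + 4 h 28 min + 7 h 59 min + 9 h 11 min + 7 h 46 min + 10 h 40 min + 7 h 37 min = 58 h 45 min.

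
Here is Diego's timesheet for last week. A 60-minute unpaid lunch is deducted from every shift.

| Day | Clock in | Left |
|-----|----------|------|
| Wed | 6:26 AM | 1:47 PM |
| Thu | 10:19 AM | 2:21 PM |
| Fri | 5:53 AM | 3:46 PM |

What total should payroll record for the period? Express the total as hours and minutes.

Wed: 6:26 AM–1:47 PM = 7 h 21 min; less 60 min break → 6 h 21 min
Thu: 10:19 AM–2:21 PM = 4 h 2 min; less 60 min break → 3 h 2 min
Fri: 5:53 AM–3:46 PM = 9 h 53 min; less 60 min break → 8 h 53 min
Total: 6 h 21 min + 3 h 2 min + 8 h 53 min = 18 h 16 min.

18 h 16 min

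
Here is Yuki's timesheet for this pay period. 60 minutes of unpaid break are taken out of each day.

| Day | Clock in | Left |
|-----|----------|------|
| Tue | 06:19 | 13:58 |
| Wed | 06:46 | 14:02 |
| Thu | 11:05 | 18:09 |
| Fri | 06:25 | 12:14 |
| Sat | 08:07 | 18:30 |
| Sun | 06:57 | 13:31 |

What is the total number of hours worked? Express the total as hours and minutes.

Tue: 06:19–13:58 = 7 h 39 min; less 60 min break → 6 h 39 min
Wed: 06:46–14:02 = 7 h 16 min; less 60 min break → 6 h 16 min
Thu: 11:05–18:09 = 7 h 4 min; less 60 min break → 6 h 4 min
Fri: 06:25–12:14 = 5 h 49 min; less 60 min break → 4 h 49 min
Sat: 08:07–18:30 = 10 h 23 min; less 60 min break → 9 h 23 min
Sun: 06:57–13:31 = 6 h 34 min; less 60 min break → 5 h 34 min
Total: 6 h 39 min + 6 h 16 min + 6 h 4 min + 4 h 49 min + 9 h 23 min + 5 h 34 min = 38 h 45 min.

38 h 45 min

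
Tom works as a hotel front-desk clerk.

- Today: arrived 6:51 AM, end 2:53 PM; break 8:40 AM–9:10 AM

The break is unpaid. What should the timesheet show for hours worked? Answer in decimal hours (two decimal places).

Today: 6:51 AM–2:53 PM = 8 h 2 min; less 30 min break → 7 h 32 min

7.53 hours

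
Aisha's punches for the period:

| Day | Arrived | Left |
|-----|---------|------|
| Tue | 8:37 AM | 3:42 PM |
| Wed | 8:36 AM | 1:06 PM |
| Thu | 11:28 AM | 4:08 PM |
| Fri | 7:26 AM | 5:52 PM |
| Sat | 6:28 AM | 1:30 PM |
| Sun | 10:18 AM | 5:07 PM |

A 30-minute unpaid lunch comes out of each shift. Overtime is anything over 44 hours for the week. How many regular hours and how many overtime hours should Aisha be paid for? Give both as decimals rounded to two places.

Regular 37.53 hours, overtime 0.00 hours

Tue: 8:37 AM–3:42 PM = 7 h 5 min; less 30 min break → 6 h 35 min
Wed: 8:36 AM–1:06 PM = 4 h 30 min; less 30 min break → 4 h 0 min
Thu: 11:28 AM–4:08 PM = 4 h 40 min; less 30 min break → 4 h 10 min
Fri: 7:26 AM–5:52 PM = 10 h 26 min; less 30 min break → 9 h 56 min
Sat: 6:28 AM–1:30 PM = 7 h 2 min; less 30 min break → 6 h 32 min
Sun: 10:18 AM–5:07 PM = 6 h 49 min; less 30 min break → 6 h 19 min
Total worked: 37 h 32 min = 37.53 h.
Threshold 44 h → overtime 0 h 0 min, regular 37 h 32 min.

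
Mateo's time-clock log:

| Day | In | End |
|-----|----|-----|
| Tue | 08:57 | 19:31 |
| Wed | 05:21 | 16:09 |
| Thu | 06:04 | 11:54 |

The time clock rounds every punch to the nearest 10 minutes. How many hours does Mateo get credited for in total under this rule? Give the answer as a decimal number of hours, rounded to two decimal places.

27.17 hours

Tue: in 08:57→09:00, out 19:31→19:30; 10 h 30 min
Wed: in 05:21→05:20, out 16:09→16:10; 10 h 50 min
Thu: in 06:04→06:00, out 11:54→11:50; 5 h 50 min
Total credited: 27 h 10 min.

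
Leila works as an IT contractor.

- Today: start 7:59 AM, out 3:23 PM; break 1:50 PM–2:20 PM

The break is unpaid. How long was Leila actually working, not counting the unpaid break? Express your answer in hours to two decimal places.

6.90 hours

Today: 7:59 AM–3:23 PM = 7 h 24 min; less 30 min break → 6 h 54 min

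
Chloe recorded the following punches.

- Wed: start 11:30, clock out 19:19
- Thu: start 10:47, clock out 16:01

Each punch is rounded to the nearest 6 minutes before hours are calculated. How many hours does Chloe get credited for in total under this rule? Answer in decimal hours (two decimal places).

13.00 hours

Wed: in 11:30→11:30, out 19:19→19:18; 7 h 48 min
Thu: in 10:47→10:48, out 16:01→16:00; 5 h 12 min
Total credited: 13 h 0 min.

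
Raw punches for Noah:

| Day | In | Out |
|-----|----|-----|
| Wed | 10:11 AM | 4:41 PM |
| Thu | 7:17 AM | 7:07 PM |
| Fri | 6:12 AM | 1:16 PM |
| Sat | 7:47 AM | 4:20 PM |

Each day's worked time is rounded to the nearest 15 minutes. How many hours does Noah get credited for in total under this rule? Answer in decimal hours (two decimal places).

Wed: 10:11 AM–4:41 PM = 6 h 30 min → rounds to 6 h 30 min
Thu: 7:17 AM–7:07 PM = 11 h 50 min → rounds to 11 h 45 min
Fri: 6:12 AM–1:16 PM = 7 h 4 min → rounds to 7 h 0 min
Sat: 7:47 AM–4:20 PM = 8 h 33 min → rounds to 8 h 30 min
Total credited: 33 h 45 min.

33.75 hours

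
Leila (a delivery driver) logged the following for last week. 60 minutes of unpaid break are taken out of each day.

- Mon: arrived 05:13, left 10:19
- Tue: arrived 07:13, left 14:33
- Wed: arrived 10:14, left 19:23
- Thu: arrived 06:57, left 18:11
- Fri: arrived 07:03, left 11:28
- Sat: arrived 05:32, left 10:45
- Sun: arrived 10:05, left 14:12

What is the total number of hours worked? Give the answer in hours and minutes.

Mon: 05:13–10:19 = 5 h 6 min; less 60 min break → 4 h 6 min
Tue: 07:13–14:33 = 7 h 20 min; less 60 min break → 6 h 20 min
Wed: 10:14–19:23 = 9 h 9 min; less 60 min break → 8 h 9 min
Thu: 06:57–18:11 = 11 h 14 min; less 60 min break → 10 h 14 min
Fri: 07:03–11:28 = 4 h 25 min; less 60 min break → 3 h 25 min
Sat: 05:32–10:45 = 5 h 13 min; less 60 min break → 4 h 13 min
Sun: 10:05–14:12 = 4 h 7 min; less 60 min break → 3 h 7 min
Total: 4 h 6 min + 6 h 20 min + 8 h 9 min + 10 h 14 min + 3 h 25 min + 4 h 13 min + 3 h 7 min = 39 h 34 min.

39 h 34 min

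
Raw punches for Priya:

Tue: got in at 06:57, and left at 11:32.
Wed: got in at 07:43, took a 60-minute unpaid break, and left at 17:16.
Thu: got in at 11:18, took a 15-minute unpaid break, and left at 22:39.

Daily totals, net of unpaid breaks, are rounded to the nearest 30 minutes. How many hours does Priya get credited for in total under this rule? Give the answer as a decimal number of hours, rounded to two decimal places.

Tue: 06:57–11:32 = 4 h 35 min → rounds to 4 h 30 min
Wed: 07:43–17:16 = 9 h 33 min − 60 min = 8 h 33 min → rounds to 8 h 30 min
Thu: 11:18–22:39 = 11 h 21 min − 15 min = 11 h 6 min → rounds to 11 h 0 min
Total credited: 24 h 0 min.

24.00 hours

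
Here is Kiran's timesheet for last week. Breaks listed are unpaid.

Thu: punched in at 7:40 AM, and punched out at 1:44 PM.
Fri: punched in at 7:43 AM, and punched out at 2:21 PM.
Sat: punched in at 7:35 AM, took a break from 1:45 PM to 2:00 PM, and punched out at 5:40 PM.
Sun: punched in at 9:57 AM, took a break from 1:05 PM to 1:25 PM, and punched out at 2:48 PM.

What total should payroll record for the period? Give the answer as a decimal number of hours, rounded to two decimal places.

Thu: 7:40 AM–1:44 PM = 6 h 4 min
Fri: 7:43 AM–2:21 PM = 6 h 38 min
Sat: 7:35 AM–5:40 PM = 10 h 5 min; less 15 min break → 9 h 50 min
Sun: 9:57 AM–2:48 PM = 4 h 51 min; less 20 min break → 4 h 31 min
Total: 6 h 4 min + 6 h 38 min + 9 h 50 min + 4 h 31 min = 27 h 3 min.

27.05 hours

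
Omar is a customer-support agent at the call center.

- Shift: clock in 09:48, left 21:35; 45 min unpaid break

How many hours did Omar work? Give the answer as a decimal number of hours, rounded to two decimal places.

11.03 hours

Shift: 09:48–21:35 = 11 h 47 min; less 45 min break → 11 h 2 min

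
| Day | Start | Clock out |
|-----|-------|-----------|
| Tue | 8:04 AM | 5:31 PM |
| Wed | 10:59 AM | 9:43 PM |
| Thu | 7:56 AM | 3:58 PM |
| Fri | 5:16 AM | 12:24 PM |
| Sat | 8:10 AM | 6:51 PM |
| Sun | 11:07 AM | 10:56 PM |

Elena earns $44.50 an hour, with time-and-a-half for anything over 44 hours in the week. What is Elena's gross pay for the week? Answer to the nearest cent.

$2882.49

Tue: 8:04 AM–5:31 PM = 9 h 27 min
Wed: 10:59 AM–9:43 PM = 10 h 44 min
Thu: 7:56 AM–3:58 PM = 8 h 2 min
Fri: 5:16 AM–12:24 PM = 7 h 8 min
Sat: 8:10 AM–6:51 PM = 10 h 41 min
Sun: 11:07 AM–10:56 PM = 11 h 49 min
Total worked: 57 h 51 min = 3471 min.
Regular 44 h 0 min = 2640 min at $44.50/h; overtime 13 h 51 min = 831 min at $66.75/h.
Pay = (2640 × $44.50 + 831 × $66.75) ÷ 60 = $2882.49.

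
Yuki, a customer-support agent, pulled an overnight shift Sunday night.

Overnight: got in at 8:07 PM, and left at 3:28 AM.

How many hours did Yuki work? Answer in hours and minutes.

7 h 21 min

Overnight: 8:07 PM → midnight = 3 h 53 min; midnight → 3:28 AM = 3 h 28 min; span 7 h 21 min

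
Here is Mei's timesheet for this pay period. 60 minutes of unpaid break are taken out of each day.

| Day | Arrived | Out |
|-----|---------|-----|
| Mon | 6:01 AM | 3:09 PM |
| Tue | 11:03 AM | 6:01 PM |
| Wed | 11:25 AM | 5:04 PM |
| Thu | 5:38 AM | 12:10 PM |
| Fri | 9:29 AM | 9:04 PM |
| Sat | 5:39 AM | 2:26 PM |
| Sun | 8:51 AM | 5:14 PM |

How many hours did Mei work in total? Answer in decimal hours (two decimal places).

50.03 hours

Mon: 6:01 AM–3:09 PM = 9 h 8 min; less 60 min break → 8 h 8 min
Tue: 11:03 AM–6:01 PM = 6 h 58 min; less 60 min break → 5 h 58 min
Wed: 11:25 AM–5:04 PM = 5 h 39 min; less 60 min break → 4 h 39 min
Thu: 5:38 AM–12:10 PM = 6 h 32 min; less 60 min break → 5 h 32 min
Fri: 9:29 AM–9:04 PM = 11 h 35 min; less 60 min break → 10 h 35 min
Sat: 5:39 AM–2:26 PM = 8 h 47 min; less 60 min break → 7 h 47 min
Sun: 8:51 AM–5:14 PM = 8 h 23 min; less 60 min break → 7 h 23 min
Total: 8 h 8 min + 5 h 58 min + 4 h 39 min + 5 h 32 min + 10 h 35 min + 7 h 47 min + 7 h 23 min = 50 h 2 min.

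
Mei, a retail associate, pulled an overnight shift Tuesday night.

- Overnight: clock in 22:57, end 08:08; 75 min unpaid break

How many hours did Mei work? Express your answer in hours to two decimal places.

Overnight: 22:57 → midnight = 1 h 3 min; midnight → 08:08 = 8 h 8 min; span 9 h 11 min; less 75 min break → 7 h 56 min

7.93 hours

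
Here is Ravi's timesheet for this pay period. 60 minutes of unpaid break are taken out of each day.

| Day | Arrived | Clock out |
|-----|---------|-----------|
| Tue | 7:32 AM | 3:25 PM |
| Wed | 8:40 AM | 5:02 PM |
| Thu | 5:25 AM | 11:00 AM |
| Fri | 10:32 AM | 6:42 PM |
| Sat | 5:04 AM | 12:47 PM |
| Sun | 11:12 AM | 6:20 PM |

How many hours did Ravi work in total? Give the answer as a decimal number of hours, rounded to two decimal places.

Tue: 7:32 AM–3:25 PM = 7 h 53 min; less 60 min break → 6 h 53 min
Wed: 8:40 AM–5:02 PM = 8 h 22 min; less 60 min break → 7 h 22 min
Thu: 5:25 AM–11:00 AM = 5 h 35 min; less 60 min break → 4 h 35 min
Fri: 10:32 AM–6:42 PM = 8 h 10 min; less 60 min break → 7 h 10 min
Sat: 5:04 AM–12:47 PM = 7 h 43 min; less 60 min break → 6 h 43 min
Sun: 11:12 AM–6:20 PM = 7 h 8 min; less 60 min break → 6 h 8 min
Total: 6 h 53 min + 7 h 22 min + 4 h 35 min + 7 h 10 min + 6 h 43 min + 6 h 8 min = 38 h 51 min.

38.85 hours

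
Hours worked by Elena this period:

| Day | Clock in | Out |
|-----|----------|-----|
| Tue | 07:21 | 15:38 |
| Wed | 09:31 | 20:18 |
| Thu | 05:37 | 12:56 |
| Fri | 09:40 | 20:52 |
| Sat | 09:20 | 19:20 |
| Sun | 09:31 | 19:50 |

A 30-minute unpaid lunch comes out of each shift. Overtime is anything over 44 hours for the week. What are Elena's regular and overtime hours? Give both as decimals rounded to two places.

Regular 44.00 hours, overtime 10.90 hours

Tue: 07:21–15:38 = 8 h 17 min; less 30 min break → 7 h 47 min
Wed: 09:31–20:18 = 10 h 47 min; less 30 min break → 10 h 17 min
Thu: 05:37–12:56 = 7 h 19 min; less 30 min break → 6 h 49 min
Fri: 09:40–20:52 = 11 h 12 min; less 30 min break → 10 h 42 min
Sat: 09:20–19:20 = 10 h 0 min; less 30 min break → 9 h 30 min
Sun: 09:31–19:50 = 10 h 19 min; less 30 min break → 9 h 49 min
Total worked: 54 h 54 min = 54.90 h.
Threshold 44 h → overtime 10 h 54 min, regular 44 h 0 min.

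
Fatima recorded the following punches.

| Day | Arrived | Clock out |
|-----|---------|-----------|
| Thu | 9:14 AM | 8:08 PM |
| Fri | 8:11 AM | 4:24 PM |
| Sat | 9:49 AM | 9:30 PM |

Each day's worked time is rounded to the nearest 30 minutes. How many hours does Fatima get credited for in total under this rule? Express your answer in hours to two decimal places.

30.50 hours

Thu: 9:14 AM–8:08 PM = 10 h 54 min → rounds to 11 h 0 min
Fri: 8:11 AM–4:24 PM = 8 h 13 min → rounds to 8 h 0 min
Sat: 9:49 AM–9:30 PM = 11 h 41 min → rounds to 11 h 30 min
Total credited: 30 h 30 min.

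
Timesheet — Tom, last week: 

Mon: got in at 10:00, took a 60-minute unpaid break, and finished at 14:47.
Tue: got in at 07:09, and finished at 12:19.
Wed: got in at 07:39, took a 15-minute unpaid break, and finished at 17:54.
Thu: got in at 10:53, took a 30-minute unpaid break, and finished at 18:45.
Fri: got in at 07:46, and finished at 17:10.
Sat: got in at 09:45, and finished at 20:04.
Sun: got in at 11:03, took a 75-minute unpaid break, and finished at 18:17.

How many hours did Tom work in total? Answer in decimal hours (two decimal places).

Mon: 10:00–14:47 = 4 h 47 min; less 60 min break → 3 h 47 min
Tue: 07:09–12:19 = 5 h 10 min
Wed: 07:39–17:54 = 10 h 15 min; less 15 min break → 10 h 0 min
Thu: 10:53–18:45 = 7 h 52 min; less 30 min break → 7 h 22 min
Fri: 07:46–17:10 = 9 h 24 min
Sat: 09:45–20:04 = 10 h 19 min
Sun: 11:03–18:17 = 7 h 14 min; less 75 min break → 5 h 59 min
Total: 3 h 47 min + 5 h 10 min + 10 h 0 min + 7 h 22 min + 9 h 24 min + 10 h 19 min + 5 h 59 min = 52 h 1 min.

52.02 hours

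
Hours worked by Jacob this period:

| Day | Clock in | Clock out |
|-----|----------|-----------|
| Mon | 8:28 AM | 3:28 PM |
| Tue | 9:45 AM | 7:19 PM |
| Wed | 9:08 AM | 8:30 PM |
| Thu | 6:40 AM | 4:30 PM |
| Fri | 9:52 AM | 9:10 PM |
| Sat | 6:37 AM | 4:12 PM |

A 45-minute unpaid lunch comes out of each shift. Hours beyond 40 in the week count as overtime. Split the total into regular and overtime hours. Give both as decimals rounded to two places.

Mon: 8:28 AM–3:28 PM = 7 h 0 min; less 45 min break → 6 h 15 min
Tue: 9:45 AM–7:19 PM = 9 h 34 min; less 45 min break → 8 h 49 min
Wed: 9:08 AM–8:30 PM = 11 h 22 min; less 45 min break → 10 h 37 min
Thu: 6:40 AM–4:30 PM = 9 h 50 min; less 45 min break → 9 h 5 min
Fri: 9:52 AM–9:10 PM = 11 h 18 min; less 45 min break → 10 h 33 min
Sat: 6:37 AM–4:12 PM = 9 h 35 min; less 45 min break → 8 h 50 min
Total worked: 54 h 9 min = 54.15 h.
Threshold 40 h → overtime 14 h 9 min, regular 40 h 0 min.

Regular 40.00 hours, overtime 14.15 hours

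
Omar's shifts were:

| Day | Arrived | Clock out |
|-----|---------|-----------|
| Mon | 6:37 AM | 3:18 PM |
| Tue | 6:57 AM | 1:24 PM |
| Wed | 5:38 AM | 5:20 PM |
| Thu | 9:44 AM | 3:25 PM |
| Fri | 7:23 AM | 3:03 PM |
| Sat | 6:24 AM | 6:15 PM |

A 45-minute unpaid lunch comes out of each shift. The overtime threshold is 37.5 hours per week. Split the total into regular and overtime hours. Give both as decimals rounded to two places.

Mon: 6:37 AM–3:18 PM = 8 h 41 min; less 45 min break → 7 h 56 min
Tue: 6:57 AM–1:24 PM = 6 h 27 min; less 45 min break → 5 h 42 min
Wed: 5:38 AM–5:20 PM = 11 h 42 min; less 45 min break → 10 h 57 min
Thu: 9:44 AM–3:25 PM = 5 h 41 min; less 45 min break → 4 h 56 min
Fri: 7:23 AM–3:03 PM = 7 h 40 min; less 45 min break → 6 h 55 min
Sat: 6:24 AM–6:15 PM = 11 h 51 min; less 45 min break → 11 h 6 min
Total worked: 47 h 32 min = 47.53 h.
Threshold 37.5 h → overtime 10 h 2 min, regular 37 h 30 min.

Regular 37.50 hours, overtime 10.03 hours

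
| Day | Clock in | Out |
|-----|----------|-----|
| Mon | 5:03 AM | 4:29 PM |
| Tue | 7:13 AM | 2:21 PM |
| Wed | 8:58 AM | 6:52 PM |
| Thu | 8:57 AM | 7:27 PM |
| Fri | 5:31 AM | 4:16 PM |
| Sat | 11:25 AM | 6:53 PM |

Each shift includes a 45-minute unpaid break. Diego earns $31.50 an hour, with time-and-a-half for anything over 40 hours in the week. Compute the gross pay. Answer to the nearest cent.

Mon: 5:03 AM–4:29 PM = 11 h 26 min; less 45 min break → 10 h 41 min
Tue: 7:13 AM–2:21 PM = 7 h 8 min; less 45 min break → 6 h 23 min
Wed: 8:58 AM–6:52 PM = 9 h 54 min; less 45 min break → 9 h 9 min
Thu: 8:57 AM–7:27 PM = 10 h 30 min; less 45 min break → 9 h 45 min
Fri: 5:31 AM–4:16 PM = 10 h 45 min; less 45 min break → 10 h 0 min
Sat: 11:25 AM–6:53 PM = 7 h 28 min; less 45 min break → 6 h 43 min
Total worked: 52 h 41 min = 3161 min.
Regular 40 h 0 min = 2400 min at $31.50/h; overtime 12 h 41 min = 761 min at $47.25/h.
Pay = (2400 × $31.50 + 761 × $47.25) ÷ 60 = $1859.29.

$1859.29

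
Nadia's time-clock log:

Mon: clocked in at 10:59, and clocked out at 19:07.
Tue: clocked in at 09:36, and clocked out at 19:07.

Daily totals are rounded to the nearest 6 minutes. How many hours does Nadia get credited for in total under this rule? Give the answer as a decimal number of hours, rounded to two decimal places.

Mon: 10:59–19:07 = 8 h 8 min → rounds to 8 h 6 min
Tue: 09:36–19:07 = 9 h 31 min → rounds to 9 h 30 min
Total credited: 17 h 36 min.

17.60 hours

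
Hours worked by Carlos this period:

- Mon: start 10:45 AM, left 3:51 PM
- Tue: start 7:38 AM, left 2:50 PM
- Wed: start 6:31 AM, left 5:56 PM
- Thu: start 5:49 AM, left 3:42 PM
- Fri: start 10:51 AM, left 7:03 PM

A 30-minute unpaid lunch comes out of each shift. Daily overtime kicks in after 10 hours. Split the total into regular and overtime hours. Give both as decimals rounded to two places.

Mon: 10:45 AM–3:51 PM = 5 h 6 min; less 30 min break → 4 h 36 min
Tue: 7:38 AM–2:50 PM = 7 h 12 min; less 30 min break → 6 h 42 min
Wed: 6:31 AM–5:56 PM = 11 h 25 min; less 30 min break → 10 h 55 min
Thu: 5:49 AM–3:42 PM = 9 h 53 min; less 30 min break → 9 h 23 min
Fri: 10:51 AM–7:03 PM = 8 h 12 min; less 30 min break → 7 h 42 min
Mon reg 4 h 36 min / OT 0 h 0 min; Tue reg 6 h 42 min / OT 0 h 0 min; Wed reg 10 h 0 min / OT 0 h 55 min; Thu reg 9 h 23 min / OT 0 h 0 min; Fri reg 7 h 42 min / OT 0 h 0 min.
Totals: regular 38 h 23 min, overtime 0 h 55 min.

Regular 38.38 hours, overtime 0.92 hours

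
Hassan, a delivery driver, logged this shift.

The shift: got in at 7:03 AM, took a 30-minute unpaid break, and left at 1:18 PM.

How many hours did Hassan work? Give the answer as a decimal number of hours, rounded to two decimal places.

The shift: 7:03 AM–1:18 PM = 6 h 15 min; less 30 min break → 5 h 45 min

5.75 hours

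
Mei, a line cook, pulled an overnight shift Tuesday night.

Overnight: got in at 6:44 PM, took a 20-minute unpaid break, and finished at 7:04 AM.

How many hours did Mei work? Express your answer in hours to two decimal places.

Overnight: 6:44 PM → midnight = 5 h 16 min; midnight → 7:04 AM = 7 h 4 min; span 12 h 20 min; less 20 min break → 12 h 0 min

12.00 hours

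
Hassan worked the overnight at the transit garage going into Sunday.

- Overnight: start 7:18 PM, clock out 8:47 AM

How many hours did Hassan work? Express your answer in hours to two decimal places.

Overnight: 7:18 PM → midnight = 4 h 42 min; midnight → 8:47 AM = 8 h 47 min; span 13 h 29 min

13.48 hours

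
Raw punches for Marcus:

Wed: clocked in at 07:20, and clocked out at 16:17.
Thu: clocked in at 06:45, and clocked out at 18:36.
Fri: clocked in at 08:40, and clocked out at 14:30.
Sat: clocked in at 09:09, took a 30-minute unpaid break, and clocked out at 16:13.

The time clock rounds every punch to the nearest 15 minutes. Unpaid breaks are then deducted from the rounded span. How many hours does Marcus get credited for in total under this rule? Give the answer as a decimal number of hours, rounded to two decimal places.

Wed: in 07:20→07:15, out 16:17→16:15; 9 h 0 min
Thu: in 06:45→06:45, out 18:36→18:30; 11 h 45 min
Fri: in 08:40→08:45, out 14:30→14:30; 5 h 45 min
Sat: in 09:09→09:15, out 16:13→16:15; 7 h 0 min − 30 min = 6 h 30 min
Total credited: 33 h 0 min.

33.00 hours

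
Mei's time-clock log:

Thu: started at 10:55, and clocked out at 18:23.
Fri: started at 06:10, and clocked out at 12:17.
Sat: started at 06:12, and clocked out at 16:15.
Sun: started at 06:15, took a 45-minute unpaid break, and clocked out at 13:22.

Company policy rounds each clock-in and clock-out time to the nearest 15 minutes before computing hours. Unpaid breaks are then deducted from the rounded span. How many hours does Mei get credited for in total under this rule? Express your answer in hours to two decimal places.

29.75 hours

Thu: in 10:55→11:00, out 18:23→18:30; 7 h 30 min
Fri: in 06:10→06:15, out 12:17→12:15; 6 h 0 min
Sat: in 06:12→06:15, out 16:15→16:15; 10 h 0 min
Sun: in 06:15→06:15, out 13:22→13:15; 7 h 0 min − 45 min = 6 h 15 min
Total credited: 29 h 45 min.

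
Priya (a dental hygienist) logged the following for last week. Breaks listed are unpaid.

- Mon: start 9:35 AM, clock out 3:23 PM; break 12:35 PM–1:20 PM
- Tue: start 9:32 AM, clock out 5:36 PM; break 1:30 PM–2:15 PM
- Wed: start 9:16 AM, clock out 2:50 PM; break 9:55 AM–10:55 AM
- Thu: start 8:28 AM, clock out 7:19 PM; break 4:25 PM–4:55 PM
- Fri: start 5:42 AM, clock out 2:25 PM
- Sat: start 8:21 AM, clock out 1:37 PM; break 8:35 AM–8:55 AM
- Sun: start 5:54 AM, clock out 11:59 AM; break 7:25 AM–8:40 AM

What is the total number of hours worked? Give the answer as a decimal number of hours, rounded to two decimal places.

Mon: 9:35 AM–3:23 PM = 5 h 48 min; less 45 min break → 5 h 3 min
Tue: 9:32 AM–5:36 PM = 8 h 4 min; less 45 min break → 7 h 19 min
Wed: 9:16 AM–2:50 PM = 5 h 34 min; less 60 min break → 4 h 34 min
Thu: 8:28 AM–7:19 PM = 10 h 51 min; less 30 min break → 10 h 21 min
Fri: 5:42 AM–2:25 PM = 8 h 43 min
Sat: 8:21 AM–1:37 PM = 5 h 16 min; less 20 min break → 4 h 56 min
Sun: 5:54 AM–11:59 AM = 6 h 5 min; less 75 min break → 4 h 50 min
Total: 5 h 3 min + 7 h 19 min + 4 h 34 min + 10 h 21 min + 8 h 43 min + 4 h 56 min + 4 h 50 min = 45 h 46 min.

45.77 hours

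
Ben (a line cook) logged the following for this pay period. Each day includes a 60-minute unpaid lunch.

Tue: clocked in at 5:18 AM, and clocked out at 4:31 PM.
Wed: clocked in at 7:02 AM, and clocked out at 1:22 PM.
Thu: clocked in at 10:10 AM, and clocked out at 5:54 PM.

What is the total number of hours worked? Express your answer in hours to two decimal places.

22.28 hours

Tue: 5:18 AM–4:31 PM = 11 h 13 min; less 60 min break → 10 h 13 min
Wed: 7:02 AM–1:22 PM = 6 h 20 min; less 60 min break → 5 h 20 min
Thu: 10:10 AM–5:54 PM = 7 h 44 min; less 60 min break → 6 h 44 min
Total: 10 h 13 min + 5 h 20 min + 6 h 44 min = 22 h 17 min.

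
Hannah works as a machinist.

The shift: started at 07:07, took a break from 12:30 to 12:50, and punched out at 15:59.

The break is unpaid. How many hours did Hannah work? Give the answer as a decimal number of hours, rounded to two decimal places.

8.53 hours

The shift: 07:07–15:59 = 8 h 52 min; less 20 min break → 8 h 32 min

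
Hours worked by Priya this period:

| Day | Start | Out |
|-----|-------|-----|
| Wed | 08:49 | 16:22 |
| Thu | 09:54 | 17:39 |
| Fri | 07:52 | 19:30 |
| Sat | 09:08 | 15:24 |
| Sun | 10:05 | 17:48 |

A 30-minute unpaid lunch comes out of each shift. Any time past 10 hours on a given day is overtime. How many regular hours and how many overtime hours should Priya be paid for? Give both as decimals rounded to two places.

Wed: 08:49–16:22 = 7 h 33 min; less 30 min break → 7 h 3 min
Thu: 09:54–17:39 = 7 h 45 min; less 30 min break → 7 h 15 min
Fri: 07:52–19:30 = 11 h 38 min; less 30 min break → 11 h 8 min
Sat: 09:08–15:24 = 6 h 16 min; less 30 min break → 5 h 46 min
Sun: 10:05–17:48 = 7 h 43 min; less 30 min break → 7 h 13 min
Wed reg 7 h 3 min / OT 0 h 0 min; Thu reg 7 h 15 min / OT 0 h 0 min; Fri reg 10 h 0 min / OT 1 h 8 min; Sat reg 5 h 46 min / OT 0 h 0 min; Sun reg 7 h 13 min / OT 0 h 0 min.
Totals: regular 37 h 17 min, overtime 1 h 8 min.

Regular 37.28 hours, overtime 1.13 hours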